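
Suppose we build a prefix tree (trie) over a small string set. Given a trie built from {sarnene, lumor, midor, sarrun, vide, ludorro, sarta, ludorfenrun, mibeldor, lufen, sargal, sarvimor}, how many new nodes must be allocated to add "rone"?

No existing word starts with "r", so every character of "rone" needs a new node.
4 − 0 = 4 new nodes.

4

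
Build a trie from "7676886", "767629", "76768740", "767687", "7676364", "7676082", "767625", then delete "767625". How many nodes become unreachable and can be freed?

1

Walk "767625" from the leaf back toward the root, removing each node that no remaining word uses.
The suffix "5" (1 node) is used only by "767625"; the node for "76762" still has the child "9", so pruning stops there.
Nodes removed: 1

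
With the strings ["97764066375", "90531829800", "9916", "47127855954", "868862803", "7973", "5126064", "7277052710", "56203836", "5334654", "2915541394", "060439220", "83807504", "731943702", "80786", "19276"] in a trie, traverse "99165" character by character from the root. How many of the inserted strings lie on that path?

Check each prefix of "99165" against the stored set — each match is an end-marker on the path.
Prefixes of the query that are stored words: "9916"
Count: 1

1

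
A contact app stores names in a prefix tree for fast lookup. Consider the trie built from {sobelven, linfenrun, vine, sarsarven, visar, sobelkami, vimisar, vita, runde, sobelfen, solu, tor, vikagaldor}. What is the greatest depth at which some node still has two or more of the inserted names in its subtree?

The deepest shared node is where two words last agree before diverging.
e.g. "sobelfen" and "sobelkami" share the prefix "sobel" of length 5; no pair shares a longer one.
Longest shared-prefix length: 5

5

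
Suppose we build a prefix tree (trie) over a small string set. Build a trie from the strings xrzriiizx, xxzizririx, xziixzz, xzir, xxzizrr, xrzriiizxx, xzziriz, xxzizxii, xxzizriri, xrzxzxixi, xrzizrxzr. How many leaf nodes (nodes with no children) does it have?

9

A leaf is a node with no children — equivalently, the end of a word that is not a proper prefix of any other stored word.
Those words: "xrzizrxzr", "xrzriiizxx", "xrzxzxixi", "xxzizririx", "xxzizrr", "xxzizxii", "xziixzz", "xzir", "xzziriz"
Leaf count: 9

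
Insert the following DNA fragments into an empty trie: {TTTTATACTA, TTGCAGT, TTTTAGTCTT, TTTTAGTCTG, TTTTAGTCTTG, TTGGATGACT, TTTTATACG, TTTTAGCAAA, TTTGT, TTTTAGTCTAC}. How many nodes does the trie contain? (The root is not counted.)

38

Insert word by word; a character creates a node only if that edge doesn't already exist:
  "TTTTATACTA" → 10 new (T, T, T, T, A, T, A, C, T, A)
  "TTGCAGT" → prefix "TT" already present; 5 new (G, C, A, G, T)
  "TTTTAGTCTT" → prefix "TTTTA" already present; 5 new (G, T, C, T, T)
  "TTTTAGTCTG" → prefix "TTTTAGTCT" already present; 1 new (G)
  "TTTTAGTCTTG" → prefix "TTTTAGTCTT" already present; 1 new (G)
  "TTGGATGACT" → prefix "TTG" already present; 7 new (G, A, T, G, A, C, T)
  "TTTTATACG" → prefix "TTTTATAC" already present; 1 new (G)
  "TTTTAGCAAA" → prefix "TTTTAG" already present; 4 new (C, A, A, A)
  "TTTGT" → prefix "TTT" already present; 2 new (G, T)
  "TTTTAGTCTAC" → prefix "TTTTAGTCT" already present; 2 new (A, C)
Total nodes = 10 + 5 + 5 + 1 + 1 + 7 + 1 + 4 + 2 + 2 = 38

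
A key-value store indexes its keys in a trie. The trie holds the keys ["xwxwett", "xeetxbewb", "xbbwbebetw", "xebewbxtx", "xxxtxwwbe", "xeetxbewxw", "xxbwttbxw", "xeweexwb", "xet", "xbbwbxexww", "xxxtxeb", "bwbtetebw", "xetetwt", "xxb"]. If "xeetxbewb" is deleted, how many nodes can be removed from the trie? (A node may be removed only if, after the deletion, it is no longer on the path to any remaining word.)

After clearing the end-marker at "xeetxbewb", prune upward until reaching a node still needed by another word.
The suffix "b" (1 node) is used only by "xeetxbewb"; the node for "xeetxbew" still has the child "x", so pruning stops there.
Nodes removed: 1

1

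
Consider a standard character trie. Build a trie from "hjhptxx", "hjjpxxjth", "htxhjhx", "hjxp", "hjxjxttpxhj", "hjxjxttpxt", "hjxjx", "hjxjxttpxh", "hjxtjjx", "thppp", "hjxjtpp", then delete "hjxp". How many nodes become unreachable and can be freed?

1

After clearing the end-marker at "hjxp", prune upward until reaching a node still needed by another word.
The suffix "p" (1 node) is used only by "hjxp"; the node for "hjx" still has the child "j", so pruning stops there.
Nodes removed: 1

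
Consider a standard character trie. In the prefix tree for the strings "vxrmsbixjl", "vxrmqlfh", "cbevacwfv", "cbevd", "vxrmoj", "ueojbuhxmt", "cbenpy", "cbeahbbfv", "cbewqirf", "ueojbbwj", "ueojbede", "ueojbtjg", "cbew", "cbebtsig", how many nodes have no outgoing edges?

13

A leaf is a node with no children — equivalently, the end of a word that is not a proper prefix of any other stored word.
Those words: "cbeahbbfv", "cbebtsig", "cbenpy", "cbevacwfv", "cbevd", "cbewqirf", "ueojbbwj", "ueojbede", "ueojbtjg", "ueojbuhxmt", "vxrmoj", "vxrmqlfh", "vxrmsbixjl"
Leaf count: 13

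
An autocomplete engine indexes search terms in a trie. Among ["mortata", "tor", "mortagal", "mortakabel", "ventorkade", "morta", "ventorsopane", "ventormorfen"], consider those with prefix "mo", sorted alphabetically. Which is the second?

mortagal

Filter for "mo…" and sort: "morta", "mortagal", "mortakabel", "mortata"
Position 2: mortagal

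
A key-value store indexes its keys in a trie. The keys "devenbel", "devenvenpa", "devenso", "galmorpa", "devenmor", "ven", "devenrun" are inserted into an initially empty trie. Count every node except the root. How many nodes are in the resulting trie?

32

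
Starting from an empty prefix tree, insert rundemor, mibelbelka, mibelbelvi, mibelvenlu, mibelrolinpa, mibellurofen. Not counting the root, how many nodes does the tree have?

39

Trie structure (* marks end of a word):
(root)
├─ m
│  └─ i
│     └─ b
│        └─ e
│           └─ l
│              ├─ b
│              │  └─ e
│              │     └─ l
│              │        ├─ k
│              │        │  └─ a *
│              │        └─ v
│              │           └─ i *
│              ├─ l
│              │  └─ u
│              │     └─ r
│              │        └─ o
│              │           └─ f
│              │              └─ e
│              │                 └─ n *
│              ├─ r
│              │  └─ o
│              │     └─ l
│              │        └─ i
│              │           └─ n
│              │              └─ p
│              │                 └─ a *
│              └─ v
│                 └─ e
│                    └─ n
│                       └─ l
│                          └─ u *
└─ r
   └─ u
      └─ n
         └─ d
            └─ e
               └─ m
                  └─ o
                     └─ r *
Counting every labelled node above: 39.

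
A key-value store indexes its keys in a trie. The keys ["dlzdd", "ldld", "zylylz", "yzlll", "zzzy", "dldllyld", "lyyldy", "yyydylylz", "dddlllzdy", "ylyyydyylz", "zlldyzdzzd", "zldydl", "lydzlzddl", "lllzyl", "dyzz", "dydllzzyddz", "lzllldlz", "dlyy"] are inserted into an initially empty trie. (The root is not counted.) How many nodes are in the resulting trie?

105

Insert word by word; a character creates a node only if that edge doesn't already exist:
  "dlzdd" → 5 new (d, l, z, d, d)
  "ldld" → 4 new (l, d, l, d)
  "zylylz" → 6 new (z, y, l, y, l, z)
  "yzlll" → 5 new (y, z, l, l, l)
  "zzzy" → prefix "z" already present; 3 new (z, z, y)
  "dldllyld" → prefix "dl" already present; 6 new (d, l, l, y, l, d)
  "lyyldy" → prefix "l" already present; 5 new (y, y, l, d, y)
  "yyydylylz" → prefix "y" already present; 8 new (y, y, d, y, l, y, l, z)
  "dddlllzdy" → prefix "d" already present; 8 new (d, d, l, l, l, z, d, y)
  "ylyyydyylz" → prefix "y" already present; 9 new (l, y, y, y, d, y, y, l, z)
  "zlldyzdzzd" → prefix "z" already present; 9 new (l, l, d, y, z, d, z, z, d)
  "zldydl" → prefix "zl" already present; 4 new (d, y, d, l)
  "lydzlzddl" → prefix "ly" already present; 7 new (d, z, l, z, d, d, l)
  "lllzyl" → prefix "l" already present; 5 new (l, l, z, y, l)
  "dyzz" → prefix "d" already present; 3 new (y, z, z)
  "dydllzzyddz" → prefix "dy" already present; 9 new (d, l, l, z, z, y, d, d, z)
  "lzllldlz" → prefix "l" already present; 7 new (z, l, l, l, d, l, z)
  "dlyy" → prefix "dl" already present; 2 new (y, y)
Total nodes = 5 + 4 + 6 + 5 + 3 + 6 + 5 + 8 + 8 + 9 + 9 + 4 + 7 + 5 + 3 + 9 + 7 + 2 = 105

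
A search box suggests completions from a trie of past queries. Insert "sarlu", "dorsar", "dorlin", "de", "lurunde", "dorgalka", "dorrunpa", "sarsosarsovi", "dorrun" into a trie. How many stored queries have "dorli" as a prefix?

Filter for entries beginning with "dorli":
Matches: "dorlin"
Count: 1

1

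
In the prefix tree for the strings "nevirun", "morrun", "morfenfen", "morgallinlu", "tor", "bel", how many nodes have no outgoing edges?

6

Leaves are exactly the stored words that no other stored word extends.
Those words: "bel", "morfenfen", "morgallinlu", "morrun", "nevirun", "tor"
Leaf count: 6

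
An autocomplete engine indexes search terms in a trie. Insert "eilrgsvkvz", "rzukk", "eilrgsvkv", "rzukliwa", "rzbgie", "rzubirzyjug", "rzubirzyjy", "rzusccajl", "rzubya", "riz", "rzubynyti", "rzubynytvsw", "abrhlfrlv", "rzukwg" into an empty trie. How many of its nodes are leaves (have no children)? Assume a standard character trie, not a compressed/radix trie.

13

A leaf is a node with no children — equivalently, the end of a word that is not a proper prefix of any other stored word.
Those words: "abrhlfrlv", "eilrgsvkvz", "riz", "rzbgie", "rzubirzyjug", "rzubirzyjy", "rzubya", "rzubynyti", "rzubynytvsw", "rzukk", "rzukliwa", "rzukwg", "rzusccajl"
Leaf count: 13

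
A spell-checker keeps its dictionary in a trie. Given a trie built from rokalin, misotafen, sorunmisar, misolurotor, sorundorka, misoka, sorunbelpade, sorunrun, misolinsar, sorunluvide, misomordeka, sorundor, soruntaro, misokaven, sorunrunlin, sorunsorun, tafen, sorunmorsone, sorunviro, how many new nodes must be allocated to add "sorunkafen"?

"sorun" is already a path in the trie; the remaining "kafen" must be added.
New nodes needed: |"sorunkafen"| − 5 = 10 − 5 = 5.

5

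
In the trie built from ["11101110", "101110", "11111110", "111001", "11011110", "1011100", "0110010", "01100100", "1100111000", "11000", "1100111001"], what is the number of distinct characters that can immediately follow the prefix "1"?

2

Follow the path "1" to its node, then look at its outgoing edges.
Distinct next characters after "1": 0, 1.
That node has 2 child edges.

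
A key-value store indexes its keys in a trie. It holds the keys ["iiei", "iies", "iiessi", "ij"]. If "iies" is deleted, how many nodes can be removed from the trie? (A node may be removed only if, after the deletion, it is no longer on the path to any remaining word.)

0

After clearing the end-marker at "iies", prune upward until reaching a node still needed by another word.
Every node on "iies" is still needed (e.g. by "iiessi"), so nothing is freed.
Nodes removed: 0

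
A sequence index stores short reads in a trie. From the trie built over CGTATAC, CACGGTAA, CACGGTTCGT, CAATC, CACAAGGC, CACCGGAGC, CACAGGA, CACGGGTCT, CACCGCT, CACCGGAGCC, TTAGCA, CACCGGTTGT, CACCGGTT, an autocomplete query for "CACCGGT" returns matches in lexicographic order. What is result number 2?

CACCGGTTGT

Filter for "CACCGGT…" and sort: "CACCGGTT", "CACCGGTTGT"
Position 2: CACCGGTTGT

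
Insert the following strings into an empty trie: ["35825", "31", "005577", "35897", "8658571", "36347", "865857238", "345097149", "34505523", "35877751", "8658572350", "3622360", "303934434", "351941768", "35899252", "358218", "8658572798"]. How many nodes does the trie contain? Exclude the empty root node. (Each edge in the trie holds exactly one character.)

76

For each word, the new-node count is its length minus the longest prefix already in the trie:
  "35825" → 5 new (3, 5, 8, 2, 5)
  "31" → prefix "3" already present; 1 new (1)
  "005577" → 6 new (0, 0, 5, 5, 7, 7)
  "35897" → prefix "358" already present; 2 new (9, 7)
  "8658571" → 7 new (8, 6, 5, 8, 5, 7, 1)
  "36347" → prefix "3" already present; 4 new (6, 3, 4, 7)
  "865857238" → prefix "865857" already present; 3 new (2, 3, 8)
  "345097149" → prefix "3" already present; 8 new (4, 5, 0, 9, 7, 1, 4, 9)
  "34505523" → prefix "3450" already present; 4 new (5, 5, 2, 3)
  "35877751" → prefix "358" already present; 5 new (7, 7, 7, 5, 1)
  "8658572350" → prefix "86585723" already present; 2 new (5, 0)
  "3622360" → prefix "36" already present; 5 new (2, 2, 3, 6, 0)
  "303934434" → prefix "3" already present; 8 new (0, 3, 9, 3, 4, 4, 3, 4)
  "351941768" → prefix "35" already present; 7 new (1, 9, 4, 1, 7, 6, 8)
  "35899252" → prefix "3589" already present; 4 new (9, 2, 5, 2)
  "358218" → prefix "3582" already present; 2 new (1, 8)
  "8658572798" → prefix "8658572" already present; 3 new (7, 9, 8)
Total nodes = 5 + 1 + 6 + 2 + 7 + 4 + 3 + 8 + 4 + 5 + 2 + 5 + 8 + 7 + 4 + 2 + 3 = 76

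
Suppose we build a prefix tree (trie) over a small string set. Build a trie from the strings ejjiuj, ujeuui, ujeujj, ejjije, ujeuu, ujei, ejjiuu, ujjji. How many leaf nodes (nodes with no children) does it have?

A leaf is a node with no children — equivalently, the end of a word that is not a proper prefix of any other stored word.
Those words: "ejjije", "ejjiuj", "ejjiuu", "ujei", "ujeujj", "ujeuui", "ujjji"
Leaf count: 7

7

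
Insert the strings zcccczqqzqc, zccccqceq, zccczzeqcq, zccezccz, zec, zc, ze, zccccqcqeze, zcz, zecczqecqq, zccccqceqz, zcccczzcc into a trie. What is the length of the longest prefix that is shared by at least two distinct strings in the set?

9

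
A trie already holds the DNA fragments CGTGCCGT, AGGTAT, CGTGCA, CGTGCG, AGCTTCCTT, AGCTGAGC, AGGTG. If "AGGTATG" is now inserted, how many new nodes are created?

1

"AGGTAT" is already a path in the trie; the remaining "G" must be added.
So 7 − 6 = 1 new nodes.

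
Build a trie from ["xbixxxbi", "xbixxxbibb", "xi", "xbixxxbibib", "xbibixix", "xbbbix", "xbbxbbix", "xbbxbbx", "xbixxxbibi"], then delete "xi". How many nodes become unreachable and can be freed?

1

Walk "xi" from the leaf back toward the root, removing each node that no remaining word uses.
The suffix "i" (1 node) is used only by "xi"; the node for "x" still has the child "b", so pruning stops there.
Nodes removed: 1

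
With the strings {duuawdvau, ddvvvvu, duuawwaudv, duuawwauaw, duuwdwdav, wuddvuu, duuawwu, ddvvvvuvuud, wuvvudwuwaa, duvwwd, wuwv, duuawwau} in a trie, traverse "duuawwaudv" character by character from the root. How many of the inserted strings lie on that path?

Check each prefix of "duuawwaudv" against the stored set — each match is an end-marker on the path.
Prefixes of the query that are stored words: "duuawwau", "duuawwaudv"
Count: 2

2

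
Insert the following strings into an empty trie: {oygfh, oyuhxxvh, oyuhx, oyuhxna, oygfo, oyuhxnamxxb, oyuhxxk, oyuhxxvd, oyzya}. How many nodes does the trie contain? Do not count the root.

23

Count nodes per top-level branch (shared prefixes stored once):
  'o'-branch (oygfh, oygfo, oyuhx, oyuhxna, oyuhxnamxxb, oyuhxxk, oyuhxxvd, oyuhxxvh, oyzya): 23 nodes
Sum: 23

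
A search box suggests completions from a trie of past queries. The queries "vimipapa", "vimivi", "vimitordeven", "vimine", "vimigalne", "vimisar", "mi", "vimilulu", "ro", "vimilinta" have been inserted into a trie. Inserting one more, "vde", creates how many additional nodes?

The longest prefix of "vde" already in the trie is "v" (length 1).
Each of the 2 remaining characters creates one node.

2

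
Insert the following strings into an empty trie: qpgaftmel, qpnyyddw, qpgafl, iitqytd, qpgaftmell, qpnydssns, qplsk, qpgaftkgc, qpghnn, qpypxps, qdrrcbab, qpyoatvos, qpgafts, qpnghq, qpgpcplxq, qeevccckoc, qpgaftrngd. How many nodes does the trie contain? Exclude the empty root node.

Trace insertions, counting only characters that open a new branch:
  "qpgaftmel" → 9 new (q, p, g, a, f, t, m, e, l)
  "qpnyyddw" → prefix "qp" already present; 6 new (n, y, y, d, d, w)
  "qpgafl" → prefix "qpgaf" already present; 1 new (l)
  "iitqytd" → 7 new (i, i, t, q, y, t, d)
  "qpgaftmell" → prefix "qpgaftmel" already present; 1 new (l)
  "qpnydssns" → prefix "qpny" already present; 5 new (d, s, s, n, s)
  "qplsk" → prefix "qp" already present; 3 new (l, s, k)
  "qpgaftkgc" → prefix "qpgaft" already present; 3 new (k, g, c)
  "qpghnn" → prefix "qpg" already present; 3 new (h, n, n)
  "qpypxps" → prefix "qp" already present; 5 new (y, p, x, p, s)
  "qdrrcbab" → prefix "q" already present; 7 new (d, r, r, c, b, a, b)
  "qpyoatvos" → prefix "qpy" already present; 6 new (o, a, t, v, o, s)
  "qpgafts" → prefix "qpgaft" already present; 1 new (s)
  "qpnghq" → prefix "qpn" already present; 3 new (g, h, q)
  "qpgpcplxq" → prefix "qpg" already present; 6 new (p, c, p, l, x, q)
  "qeevccckoc" → prefix "q" already present; 9 new (e, e, v, c, c, c, k, o, c)
  "qpgaftrngd" → prefix "qpgaft" already present; 4 new (r, n, g, d)
Total nodes = 9 + 6 + 1 + 7 + 1 + 5 + 3 + 3 + 3 + 5 + 7 + 6 + 1 + 3 + 6 + 9 + 4 = 79

79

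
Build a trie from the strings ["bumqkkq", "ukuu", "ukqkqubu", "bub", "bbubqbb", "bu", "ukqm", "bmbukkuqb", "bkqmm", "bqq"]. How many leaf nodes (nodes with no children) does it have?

9

A leaf is a node with no children — equivalently, the end of a word that is not a proper prefix of any other stored word.
Those words: "bbubqbb", "bkqmm", "bmbukkuqb", "bqq", "bub", "bumqkkq", "ukqkqubu", "ukqm", "ukuu"
Leaf count: 9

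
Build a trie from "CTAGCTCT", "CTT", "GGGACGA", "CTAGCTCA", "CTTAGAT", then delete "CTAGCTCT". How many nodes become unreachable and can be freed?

1

A node on "CTAGCTCT"'s path can go only if nothing else ends at it or branches off below it.
The suffix "T" (1 node) is used only by "CTAGCTCT"; the node for "CTAGCTC" still has the child "A", so pruning stops there.
Nodes removed: 1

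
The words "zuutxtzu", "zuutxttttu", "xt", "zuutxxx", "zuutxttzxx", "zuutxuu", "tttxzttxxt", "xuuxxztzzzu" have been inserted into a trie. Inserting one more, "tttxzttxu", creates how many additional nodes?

1

"tttxzttx" is already a path in the trie; the remaining "u" must be added.
Each of the 1 remaining characters creates one node.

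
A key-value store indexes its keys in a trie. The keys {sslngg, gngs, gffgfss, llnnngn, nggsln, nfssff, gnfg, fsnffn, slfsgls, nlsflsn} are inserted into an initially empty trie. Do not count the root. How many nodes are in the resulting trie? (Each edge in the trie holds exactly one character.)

For each word, the new-node count is its length minus the longest prefix already in the trie:
  "sslngg" → 6 new (s, s, l, n, g, g)
  "gngs" → 4 new (g, n, g, s)
  "gffgfss" → prefix "g" already present; 6 new (f, f, g, f, s, s)
  "llnnngn" → 7 new (l, l, n, n, n, g, n)
  "nggsln" → 6 new (n, g, g, s, l, n)
  "nfssff" → prefix "n" already present; 5 new (f, s, s, f, f)
  "gnfg" → prefix "gn" already present; 2 new (f, g)
  "fsnffn" → 6 new (f, s, n, f, f, n)
  "slfsgls" → prefix "s" already present; 6 new (l, f, s, g, l, s)
  "nlsflsn" → prefix "n" already present; 6 new (l, s, f, l, s, n)
Total nodes = 6 + 4 + 6 + 7 + 6 + 5 + 2 + 6 + 6 + 6 = 54

54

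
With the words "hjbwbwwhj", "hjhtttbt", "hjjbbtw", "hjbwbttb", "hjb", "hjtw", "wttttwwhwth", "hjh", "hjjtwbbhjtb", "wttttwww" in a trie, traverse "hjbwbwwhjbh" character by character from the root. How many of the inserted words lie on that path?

Traverse "hjbwbwwhjbh" character by character; count nodes along the way that are marked as word ends.
Prefixes of the query that are stored words: "hjb", "hjbwbwwhj"
Count: 2

2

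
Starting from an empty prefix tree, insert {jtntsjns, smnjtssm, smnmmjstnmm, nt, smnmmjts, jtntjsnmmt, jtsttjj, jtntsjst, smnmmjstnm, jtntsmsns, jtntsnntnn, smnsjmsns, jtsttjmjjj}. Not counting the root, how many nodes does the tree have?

For each word, the new-node count is its length minus the longest prefix already in the trie:
  "jtntsjns" → 8 new (j, t, n, t, s, j, n, s)
  "smnjtssm" → 8 new (s, m, n, j, t, s, s, m)
  "smnmmjstnmm" → prefix "smn" already present; 8 new (m, m, j, s, t, n, m, m)
  "nt" → 2 new (n, t)
  "smnmmjts" → prefix "smnmmj" already present; 2 new (t, s)
  "jtntjsnmmt" → prefix "jtnt" already present; 6 new (j, s, n, m, m, t)
  "jtsttjj" → prefix "jt" already present; 5 new (s, t, t, j, j)
  "jtntsjst" → prefix "jtntsj" already present; 2 new (s, t)
  "smnmmjstnm" → prefix "smnmmjstnm" already present; 0 new (none)
  "jtntsmsns" → prefix "jtnts" already present; 4 new (m, s, n, s)
  "jtntsnntnn" → prefix "jtnts" already present; 5 new (n, n, t, n, n)
  "smnsjmsns" → prefix "smn" already present; 6 new (s, j, m, s, n, s)
  "jtsttjmjjj" → prefix "jtsttj" already present; 4 new (m, j, j, j)
Total nodes = 8 + 8 + 8 + 2 + 2 + 6 + 5 + 2 + 0 + 4 + 5 + 6 + 4 = 60

60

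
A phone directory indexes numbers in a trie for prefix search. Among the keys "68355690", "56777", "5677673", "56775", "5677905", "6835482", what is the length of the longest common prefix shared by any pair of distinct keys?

The deepest shared node is where two words last agree before diverging.
e.g. "56775" and "5677673" share the prefix "5677" of length 4; no pair shares a longer one.
Longest shared-prefix length: 4

4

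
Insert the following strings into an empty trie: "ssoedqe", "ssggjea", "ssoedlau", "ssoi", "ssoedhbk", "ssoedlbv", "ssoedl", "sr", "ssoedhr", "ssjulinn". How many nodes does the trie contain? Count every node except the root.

29

Insert word by word; a character creates a node only if that edge doesn't already exist:
  "ssoedqe" → 7 new (s, s, o, e, d, q, e)
  "ssggjea" → prefix "ss" already present; 5 new (g, g, j, e, a)
  "ssoedlau" → prefix "ssoed" already present; 3 new (l, a, u)
  "ssoi" → prefix "sso" already present; 1 new (i)
  "ssoedhbk" → prefix "ssoed" already present; 3 new (h, b, k)
  "ssoedlbv" → prefix "ssoedl" already present; 2 new (b, v)
  "ssoedl" → prefix "ssoedl" already present; 0 new (none)
  "sr" → prefix "s" already present; 1 new (r)
  "ssoedhr" → prefix "ssoedh" already present; 1 new (r)
  "ssjulinn" → prefix "ss" already present; 6 new (j, u, l, i, n, n)
Total nodes = 7 + 5 + 3 + 1 + 3 + 2 + 0 + 1 + 1 + 6 = 29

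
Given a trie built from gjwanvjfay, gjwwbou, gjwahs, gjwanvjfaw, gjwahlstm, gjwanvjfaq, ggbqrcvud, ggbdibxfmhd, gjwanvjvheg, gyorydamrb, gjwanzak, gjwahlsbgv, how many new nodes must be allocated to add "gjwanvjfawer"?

2

"gjwanvjfaw" is already a path in the trie; the remaining "er" must be added.
Each of the 2 remaining characters creates one node.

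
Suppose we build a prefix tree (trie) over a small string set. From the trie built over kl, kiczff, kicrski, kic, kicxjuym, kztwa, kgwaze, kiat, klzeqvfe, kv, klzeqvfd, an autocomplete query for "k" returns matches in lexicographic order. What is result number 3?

DFS of the "k" subtree visits, in order: "kgwaze", "kiat", "kic", "kicrski", "kicxjuym", "kiczff", "kl", "klzeqvfd", "klzeqvfe", "kv", "kztwa"
The 3rd is kic.

kic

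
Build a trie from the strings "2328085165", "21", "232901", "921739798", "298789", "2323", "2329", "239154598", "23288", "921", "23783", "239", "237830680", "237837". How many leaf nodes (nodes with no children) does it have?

Leaves are exactly the stored words that no other stored word extends.
Those words: "21", "2323", "2328085165", "23288", "232901", "237830680", "237837", "239154598", "298789", "921739798"
Leaf count: 10

10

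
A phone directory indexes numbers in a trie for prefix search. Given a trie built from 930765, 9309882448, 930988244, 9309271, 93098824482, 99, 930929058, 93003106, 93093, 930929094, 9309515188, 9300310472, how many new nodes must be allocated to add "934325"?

4

Walking "934325" from the root, the first 2 characters ("93") follow existing edges; "4" is the first miss.
New nodes needed: |"934325"| − 2 = 6 − 2 = 4.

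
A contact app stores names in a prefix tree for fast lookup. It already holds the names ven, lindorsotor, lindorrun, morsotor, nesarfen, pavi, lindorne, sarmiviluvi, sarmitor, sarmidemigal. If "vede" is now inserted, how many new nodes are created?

2

Walking "vede" from the root, the first 2 characters ("ve") follow existing edges; "d" is the first miss.
Each of the 2 remaining characters creates one node.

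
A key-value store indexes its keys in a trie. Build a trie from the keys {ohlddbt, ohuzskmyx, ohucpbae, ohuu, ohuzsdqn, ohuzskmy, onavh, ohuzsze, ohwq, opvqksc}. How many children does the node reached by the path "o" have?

3

The children of the "o" node are the distinct next characters among strings starting with "o".
Distinct next characters after "o": h, n, p.
That node has 3 child edges.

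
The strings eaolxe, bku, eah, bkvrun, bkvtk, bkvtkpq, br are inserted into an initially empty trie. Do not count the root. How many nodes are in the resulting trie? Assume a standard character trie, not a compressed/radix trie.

Trie structure (* marks end of a word):
(root)
├─ b
│  ├─ k
│  │  ├─ u *
│  │  └─ v
│  │     ├─ r
│  │     │  └─ u
│  │     │     └─ n *
│  │     └─ t
│  │        └─ k *
│  │           └─ p
│  │              └─ q *
│  └─ r *
└─ e
   └─ a
      ├─ h *
      └─ o
         └─ l
            └─ x
               └─ e *
Counting every labelled node above: 19.

19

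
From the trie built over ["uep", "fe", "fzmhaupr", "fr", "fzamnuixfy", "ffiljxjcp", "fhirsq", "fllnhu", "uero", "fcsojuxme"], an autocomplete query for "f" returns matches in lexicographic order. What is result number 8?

fzmhaupr

Words with prefix "f", in lexicographic order: "fcsojuxme", "fe", "ffiljxjcp", "fhirsq", "fllnhu", "fr", "fzamnuixfy", "fzmhaupr"
The 8th is fzmhaupr.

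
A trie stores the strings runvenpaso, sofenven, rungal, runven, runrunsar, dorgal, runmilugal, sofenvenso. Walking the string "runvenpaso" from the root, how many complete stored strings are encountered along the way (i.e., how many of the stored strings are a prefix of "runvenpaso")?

Check each prefix of "runvenpaso" against the stored set — each match is an end-marker on the path.
Prefixes of the query that are stored words: "runven", "runvenpaso"
Count: 2

2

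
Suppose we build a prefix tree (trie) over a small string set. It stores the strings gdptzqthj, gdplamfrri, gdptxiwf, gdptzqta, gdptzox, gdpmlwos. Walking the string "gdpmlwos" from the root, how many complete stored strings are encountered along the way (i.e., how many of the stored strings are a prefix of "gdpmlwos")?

1

Check each prefix of "gdpmlwos" against the stored set — each match is an end-marker on the path.
Prefixes of the query that are stored words: "gdpmlwos"
Count: 1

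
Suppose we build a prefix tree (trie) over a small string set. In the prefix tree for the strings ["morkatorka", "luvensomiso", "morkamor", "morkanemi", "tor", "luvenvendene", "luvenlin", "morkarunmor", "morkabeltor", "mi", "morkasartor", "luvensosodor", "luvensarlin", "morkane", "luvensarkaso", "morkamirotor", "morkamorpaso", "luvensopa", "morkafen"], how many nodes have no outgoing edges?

17

A leaf is a node with no children — equivalently, the end of a word that is not a proper prefix of any other stored word.
Those words: "luvenlin", "luvensarkaso", "luvensarlin", "luvensomiso", "luvensopa", "luvensosodor", "luvenvendene", "mi", "morkabeltor", "morkafen", "morkamirotor", "morkamorpaso", "morkanemi", "morkarunmor", "morkasartor", "morkatorka", "tor"
Leaf count: 17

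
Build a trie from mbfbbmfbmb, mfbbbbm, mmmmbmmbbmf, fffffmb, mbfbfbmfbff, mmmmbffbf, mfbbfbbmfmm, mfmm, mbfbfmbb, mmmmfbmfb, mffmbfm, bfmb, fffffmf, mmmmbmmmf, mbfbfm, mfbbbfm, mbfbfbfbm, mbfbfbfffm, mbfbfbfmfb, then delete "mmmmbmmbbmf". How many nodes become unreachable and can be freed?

Walk "mmmmbmmbbmf" from the leaf back toward the root, removing each node that no remaining word uses.
The suffix "bbmf" (4 nodes) is used only by "mmmmbmmbbmf"; the node for "mmmmbmm" still has the child "m", so pruning stops there.
Nodes removed: 4

4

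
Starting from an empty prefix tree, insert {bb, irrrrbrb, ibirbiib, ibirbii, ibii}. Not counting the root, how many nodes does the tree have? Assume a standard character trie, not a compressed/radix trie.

Count nodes per top-level branch (shared prefixes stored once):
  'b'-branch (bb): 2 nodes
  'i'-branch (ibii, ibirbii, ibirbiib, irrrrbrb): 16 nodes
Sum: 18

18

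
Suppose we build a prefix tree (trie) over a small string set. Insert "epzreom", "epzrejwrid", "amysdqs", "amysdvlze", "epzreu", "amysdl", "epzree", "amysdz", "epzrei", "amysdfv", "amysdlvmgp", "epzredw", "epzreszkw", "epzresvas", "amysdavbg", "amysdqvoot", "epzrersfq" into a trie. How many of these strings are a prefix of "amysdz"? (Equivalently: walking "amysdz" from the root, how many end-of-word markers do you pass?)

1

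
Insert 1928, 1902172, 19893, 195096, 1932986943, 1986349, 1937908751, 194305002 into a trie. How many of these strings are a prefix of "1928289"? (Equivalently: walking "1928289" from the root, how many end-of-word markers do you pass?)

Traverse "1928289" character by character; count nodes along the way that are marked as word ends.
Prefixes of the query that are stored words: "1928"
Count: 1

1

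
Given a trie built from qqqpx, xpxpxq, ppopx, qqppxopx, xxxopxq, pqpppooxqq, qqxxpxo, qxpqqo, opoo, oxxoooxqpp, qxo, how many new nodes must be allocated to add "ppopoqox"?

4

"ppop" is already a path in the trie; the remaining "oqox" must be added.
Each of the 4 remaining characters creates one node.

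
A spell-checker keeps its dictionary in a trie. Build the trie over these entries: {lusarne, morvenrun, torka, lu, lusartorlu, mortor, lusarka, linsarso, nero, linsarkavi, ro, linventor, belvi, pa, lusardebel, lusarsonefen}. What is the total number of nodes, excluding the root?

73

Insert word by word; a character creates a node only if that edge doesn't already exist:
  "lusarne" → 7 new (l, u, s, a, r, n, e)
  "morvenrun" → 9 new (m, o, r, v, e, n, r, u, n)
  "torka" → 5 new (t, o, r, k, a)
  "lu" → prefix "lu" already present; 0 new (none)
  "lusartorlu" → prefix "lusar" already present; 5 new (t, o, r, l, u)
  "mortor" → prefix "mor" already present; 3 new (t, o, r)
  "lusarka" → prefix "lusar" already present; 2 new (k, a)
  "linsarso" → prefix "l" already present; 7 new (i, n, s, a, r, s, o)
  "nero" → 4 new (n, e, r, o)
  "linsarkavi" → prefix "linsar" already present; 4 new (k, a, v, i)
  "ro" → 2 new (r, o)
  "linventor" → prefix "lin" already present; 6 new (v, e, n, t, o, r)
  "belvi" → 5 new (b, e, l, v, i)
  "pa" → 2 new (p, a)
  "lusardebel" → prefix "lusar" already present; 5 new (d, e, b, e, l)
  "lusarsonefen" → prefix "lusar" already present; 7 new (s, o, n, e, f, e, n)
Total nodes = 7 + 9 + 5 + 0 + 5 + 3 + 2 + 7 + 4 + 4 + 2 + 6 + 5 + 2 + 5 + 7 = 73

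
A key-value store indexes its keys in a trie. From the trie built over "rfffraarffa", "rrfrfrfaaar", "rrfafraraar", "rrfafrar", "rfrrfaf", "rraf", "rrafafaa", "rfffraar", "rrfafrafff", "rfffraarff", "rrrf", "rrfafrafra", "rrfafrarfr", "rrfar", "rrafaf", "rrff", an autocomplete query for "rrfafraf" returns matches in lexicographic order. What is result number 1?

rrfafrafff

Filter for "rrfafraf…" and sort: "rrfafrafff", "rrfafrafra"
Position 1: rrfafrafff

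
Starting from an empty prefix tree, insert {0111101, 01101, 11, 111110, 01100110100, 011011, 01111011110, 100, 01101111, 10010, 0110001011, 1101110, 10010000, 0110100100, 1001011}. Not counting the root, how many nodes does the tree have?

Insert word by word; a character creates a node only if that edge doesn't already exist:
  "0111101" → 7 new (0, 1, 1, 1, 1, 0, 1)
  "01101" → prefix "011" already present; 2 new (0, 1)
  "11" → 2 new (1, 1)
  "111110" → prefix "11" already present; 4 new (1, 1, 1, 0)
  "01100110100" → prefix "0110" already present; 7 new (0, 1, 1, 0, 1, 0, 0)
  "011011" → prefix "01101" already present; 1 new (1)
  "01111011110" → prefix "0111101" already present; 4 new (1, 1, 1, 0)
  "100" → prefix "1" already present; 2 new (0, 0)
  "01101111" → prefix "011011" already present; 2 new (1, 1)
  "10010" → prefix "100" already present; 2 new (1, 0)
  "0110001011" → prefix "01100" already present; 5 new (0, 1, 0, 1, 1)
  "1101110" → prefix "11" already present; 5 new (0, 1, 1, 1, 0)
  "10010000" → prefix "10010" already present; 3 new (0, 0, 0)
  "0110100100" → prefix "01101" already present; 5 new (0, 0, 1, 0, 0)
  "1001011" → prefix "10010" already present; 2 new (1, 1)
Total nodes = 7 + 2 + 2 + 4 + 7 + 1 + 4 + 2 + 2 + 2 + 5 + 5 + 3 + 5 + 2 = 53

53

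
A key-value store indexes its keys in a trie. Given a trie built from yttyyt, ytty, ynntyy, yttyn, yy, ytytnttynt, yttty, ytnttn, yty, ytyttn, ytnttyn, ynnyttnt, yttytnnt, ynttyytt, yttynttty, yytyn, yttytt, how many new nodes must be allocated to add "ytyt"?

0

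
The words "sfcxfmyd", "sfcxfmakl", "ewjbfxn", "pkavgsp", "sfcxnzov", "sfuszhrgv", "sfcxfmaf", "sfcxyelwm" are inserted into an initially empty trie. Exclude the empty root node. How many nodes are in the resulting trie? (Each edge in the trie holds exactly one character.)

Trace insertions, counting only characters that open a new branch:
  "sfcxfmyd" → 8 new (s, f, c, x, f, m, y, d)
  "sfcxfmakl" → prefix "sfcxfm" already present; 3 new (a, k, l)
  "ewjbfxn" → 7 new (e, w, j, b, f, x, n)
  "pkavgsp" → 7 new (p, k, a, v, g, s, p)
  "sfcxnzov" → prefix "sfcx" already present; 4 new (n, z, o, v)
  "sfuszhrgv" → prefix "sf" already present; 7 new (u, s, z, h, r, g, v)
  "sfcxfmaf" → prefix "sfcxfma" already present; 1 new (f)
  "sfcxyelwm" → prefix "sfcx" already present; 5 new (y, e, l, w, m)
Total nodes = 8 + 3 + 7 + 7 + 4 + 7 + 1 + 5 = 42

42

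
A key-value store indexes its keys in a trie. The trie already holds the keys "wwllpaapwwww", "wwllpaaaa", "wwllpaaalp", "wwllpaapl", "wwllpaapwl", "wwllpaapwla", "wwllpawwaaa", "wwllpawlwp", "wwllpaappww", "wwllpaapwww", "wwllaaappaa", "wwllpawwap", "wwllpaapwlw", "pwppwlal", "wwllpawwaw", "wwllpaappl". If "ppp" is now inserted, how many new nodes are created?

2

The longest prefix of "ppp" already in the trie is "p" (length 1).
New nodes needed: |"ppp"| − 1 = 3 − 1 = 2.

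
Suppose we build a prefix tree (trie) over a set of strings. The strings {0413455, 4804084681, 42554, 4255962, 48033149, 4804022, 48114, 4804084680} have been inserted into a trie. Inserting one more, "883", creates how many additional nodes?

3

Nothing in the trie begins with "8"; the whole of "883" is new.
3 − 0 = 3 new nodes.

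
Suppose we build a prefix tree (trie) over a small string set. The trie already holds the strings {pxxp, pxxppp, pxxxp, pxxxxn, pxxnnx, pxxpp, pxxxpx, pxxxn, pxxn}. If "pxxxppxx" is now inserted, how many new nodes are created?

3

"pxxxp" is already a path in the trie; the remaining "pxx" must be added.
So 8 − 5 = 3 new nodes.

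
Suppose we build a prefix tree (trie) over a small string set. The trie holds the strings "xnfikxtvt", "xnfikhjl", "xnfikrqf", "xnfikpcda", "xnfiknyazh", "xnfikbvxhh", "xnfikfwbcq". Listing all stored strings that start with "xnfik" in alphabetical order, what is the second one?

xnfikfwbcq

DFS of the "xnfik" subtree visits, in order: "xnfikbvxhh", "xnfikfwbcq", "xnfikhjl", "xnfiknyazh", "xnfikpcda", "xnfikrqf", "xnfikxtvt"
The 2nd is xnfikfwbcq.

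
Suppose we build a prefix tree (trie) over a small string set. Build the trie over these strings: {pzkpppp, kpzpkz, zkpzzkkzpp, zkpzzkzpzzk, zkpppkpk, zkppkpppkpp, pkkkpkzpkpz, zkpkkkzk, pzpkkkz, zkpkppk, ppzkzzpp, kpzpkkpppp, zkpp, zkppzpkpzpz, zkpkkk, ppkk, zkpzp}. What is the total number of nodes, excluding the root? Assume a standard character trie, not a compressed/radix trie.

Trace insertions, counting only characters that open a new branch:
  "pzkpppp" → 7 new (p, z, k, p, p, p, p)
  "kpzpkz" → 6 new (k, p, z, p, k, z)
  "zkpzzkkzpp" → 10 new (z, k, p, z, z, k, k, z, p, p)
  "zkpzzkzpzzk" → prefix "zkpzzk" already present; 5 new (z, p, z, z, k)
  "zkpppkpk" → prefix "zkp" already present; 5 new (p, p, k, p, k)
  "zkppkpppkpp" → prefix "zkpp" already present; 7 new (k, p, p, p, k, p, p)
  "pkkkpkzpkpz" → prefix "p" already present; 10 new (k, k, k, p, k, z, p, k, p, z)
  "zkpkkkzk" → prefix "zkp" already present; 5 new (k, k, k, z, k)
  "pzpkkkz" → prefix "pz" already present; 5 new (p, k, k, k, z)
  "zkpkppk" → prefix "zkpk" already present; 3 new (p, p, k)
  "ppzkzzpp" → prefix "p" already present; 7 new (p, z, k, z, z, p, p)
  "kpzpkkpppp" → prefix "kpzpk" already present; 5 new (k, p, p, p, p)
  "zkpp" → prefix "zkpp" already present; 0 new (none)
  "zkppzpkpzpz" → prefix "zkpp" already present; 7 new (z, p, k, p, z, p, z)
  "zkpkkk" → prefix "zkpkkk" already present; 0 new (none)
  "ppkk" → prefix "pp" already present; 2 new (k, k)
  "zkpzp" → prefix "zkpz" already present; 1 new (p)
Total nodes = 7 + 6 + 10 + 5 + 5 + 7 + 10 + 5 + 5 + 3 + 7 + 5 + 0 + 7 + 0 + 2 + 1 = 85

85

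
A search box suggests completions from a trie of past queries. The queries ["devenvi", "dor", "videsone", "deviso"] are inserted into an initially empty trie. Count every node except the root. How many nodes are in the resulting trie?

20

Trie structure (* marks end of a word):
(root)
├─ d
│  ├─ e
│  │  └─ v
│  │     ├─ e
│  │     │  └─ n
│  │     │     └─ v
│  │     │        └─ i *
│  │     └─ i
│  │        └─ s
│  │           └─ o *
│  └─ o
│     └─ r *
└─ v
   └─ i
      └─ d
         └─ e
            └─ s
               └─ o
                  └─ n
                     └─ e *
Counting every labelled node above: 20.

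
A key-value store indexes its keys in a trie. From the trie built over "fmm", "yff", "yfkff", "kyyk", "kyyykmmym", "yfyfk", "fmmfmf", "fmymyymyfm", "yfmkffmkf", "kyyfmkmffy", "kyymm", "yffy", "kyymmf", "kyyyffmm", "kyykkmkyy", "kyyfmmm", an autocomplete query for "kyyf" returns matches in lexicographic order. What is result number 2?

kyyfmmm

Filter for "kyyf…" and sort: "kyyfmkmffy", "kyyfmmm"
Position 2: kyyfmmm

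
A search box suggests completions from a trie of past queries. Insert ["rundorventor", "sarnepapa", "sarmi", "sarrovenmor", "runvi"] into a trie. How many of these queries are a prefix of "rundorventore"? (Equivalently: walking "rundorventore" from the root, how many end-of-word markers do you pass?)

Walk "rundorventore" from the root; an end-of-word marker is hit whenever a stored word is a prefix of "rundorventore".
Prefixes of the query that are stored words: "rundorventor"
Count: 1

1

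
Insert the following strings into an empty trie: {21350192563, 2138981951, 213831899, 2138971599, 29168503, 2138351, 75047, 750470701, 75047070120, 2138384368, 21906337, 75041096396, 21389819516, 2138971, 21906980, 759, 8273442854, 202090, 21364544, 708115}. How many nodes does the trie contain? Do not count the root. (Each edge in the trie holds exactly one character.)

For each word, the new-node count is its length minus the longest prefix already in the trie:
  "21350192563" → 11 new (2, 1, 3, 5, 0, 1, 9, 2, 5, 6, 3)
  "2138981951" → prefix "213" already present; 7 new (8, 9, 8, 1, 9, 5, 1)
  "213831899" → prefix "2138" already present; 5 new (3, 1, 8, 9, 9)
  "2138971599" → prefix "21389" already present; 5 new (7, 1, 5, 9, 9)
  "29168503" → prefix "2" already present; 7 new (9, 1, 6, 8, 5, 0, 3)
  "2138351" → prefix "21383" already present; 2 new (5, 1)
  "75047" → 5 new (7, 5, 0, 4, 7)
  "750470701" → prefix "75047" already present; 4 new (0, 7, 0, 1)
  "75047070120" → prefix "750470701" already present; 2 new (2, 0)
  "2138384368" → prefix "21383" already present; 5 new (8, 4, 3, 6, 8)
  "21906337" → prefix "21" already present; 6 new (9, 0, 6, 3, 3, 7)
  "75041096396" → prefix "7504" already present; 7 new (1, 0, 9, 6, 3, 9, 6)
  "21389819516" → prefix "2138981951" already present; 1 new (6)
  "2138971" → prefix "2138971" already present; 0 new (none)
  "21906980" → prefix "21906" already present; 3 new (9, 8, 0)
  "759" → prefix "75" already present; 1 new (9)
  "8273442854" → 10 new (8, 2, 7, 3, 4, 4, 2, 8, 5, 4)
  "202090" → prefix "2" already present; 5 new (0, 2, 0, 9, 0)
  "21364544" → prefix "213" already present; 5 new (6, 4, 5, 4, 4)
  "708115" → prefix "7" already present; 5 new (0, 8, 1, 1, 5)
Total nodes = 11 + 7 + 5 + 5 + 7 + 2 + 5 + 4 + 2 + 5 + 6 + 7 + 1 + 0 + 3 + 1 + 10 + 5 + 5 + 5 = 96

96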